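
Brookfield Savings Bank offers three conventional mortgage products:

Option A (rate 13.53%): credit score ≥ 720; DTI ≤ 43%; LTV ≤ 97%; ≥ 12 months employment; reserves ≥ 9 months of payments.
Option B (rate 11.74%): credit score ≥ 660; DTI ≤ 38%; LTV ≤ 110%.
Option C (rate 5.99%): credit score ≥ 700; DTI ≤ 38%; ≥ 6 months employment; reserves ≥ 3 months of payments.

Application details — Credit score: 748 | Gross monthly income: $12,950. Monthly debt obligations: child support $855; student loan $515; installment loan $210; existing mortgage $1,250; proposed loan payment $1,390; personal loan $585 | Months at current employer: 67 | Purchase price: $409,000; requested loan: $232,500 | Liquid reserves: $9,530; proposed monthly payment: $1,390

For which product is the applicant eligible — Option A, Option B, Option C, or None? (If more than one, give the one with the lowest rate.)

Total debts = (855 + 515 + 210 + 1,250 + 1,390 + 585) = 4,805; DTI = 4,805/12,950 = 37.1%.
LTV = 232,500/409,000 = 56.8%.
Reserves = 9,530/1,390 = 6.9 months.
Option A: score 748 ≥ 720; DTI 37.1% ≤ 43%; LTV 56.8% ≤ 97%; employment 67 ≥ 12 mo; reserves 6.9 < 9 mo → does not qualify.
Option B: score 748 ≥ 660; DTI 37.1% ≤ 38%; LTV 56.8% ≤ 110% → qualifies.
Option C: score 748 ≥ 700; DTI 37.1% ≤ 38%; employment 67 ≥ 6 mo; reserves 6.9 ≥ 3 mo → qualifies.
Qualifying: Option B, Option C. Lowest rate is 5.99% → Option C.

Option C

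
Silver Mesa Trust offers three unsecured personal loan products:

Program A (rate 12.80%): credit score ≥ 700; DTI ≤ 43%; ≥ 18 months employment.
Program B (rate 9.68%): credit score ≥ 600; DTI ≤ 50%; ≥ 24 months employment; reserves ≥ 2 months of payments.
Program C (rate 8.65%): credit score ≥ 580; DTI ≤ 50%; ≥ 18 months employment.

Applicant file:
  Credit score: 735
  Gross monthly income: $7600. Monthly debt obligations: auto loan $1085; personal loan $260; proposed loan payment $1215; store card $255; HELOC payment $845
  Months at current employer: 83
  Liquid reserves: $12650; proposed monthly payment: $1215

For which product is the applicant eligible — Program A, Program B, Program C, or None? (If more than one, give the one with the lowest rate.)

Total debts = (1,085 + 260 + 1,215 + 255 + 845) = 3,660; DTI = 3,660/7,600 = 48.2%.
Reserves = 12,650/1,215 = 10.4 months.
Program A: score 735 ≥ 700; DTI 48.2% > 43%; employment 83 ≥ 18 mo → does not qualify.
Program B: score 735 ≥ 600; DTI 48.2% ≤ 50%; employment 83 ≥ 24 mo; reserves 10.4 ≥ 2 mo → qualifies.
Program C: score 735 ≥ 580; DTI 48.2% ≤ 50%; employment 83 ≥ 18 mo → qualifies.
Qualifying: Program B, Program C. Lowest rate is 8.65% → Program C.

Program C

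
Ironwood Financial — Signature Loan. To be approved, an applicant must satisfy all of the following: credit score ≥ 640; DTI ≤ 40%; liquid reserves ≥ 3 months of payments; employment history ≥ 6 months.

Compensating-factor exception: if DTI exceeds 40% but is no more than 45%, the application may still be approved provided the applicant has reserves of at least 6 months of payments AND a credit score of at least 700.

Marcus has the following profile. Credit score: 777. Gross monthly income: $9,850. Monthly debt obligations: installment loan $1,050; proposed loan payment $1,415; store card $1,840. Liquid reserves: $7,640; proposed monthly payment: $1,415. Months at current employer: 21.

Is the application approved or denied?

Denied

Credit score 777 ≥ 640 (meets base)
Total debts = (1,050 + 1,415 + 1,840) = 4,305. DTI = 4,305/9,850 = 43.7% > 40% — standard DTI limit exceeded.
Reserves = 7,640/1,415 = 5.4 months ≥ 3
Employment 21 ≥ 6 months
DTI 43.7% is within the 40%–45% exception band; checking compensating factors.
Override check — reserves: 5.4 mo (short of 6); score: 777 (ok).
Override conditions not both satisfied; exception does not apply.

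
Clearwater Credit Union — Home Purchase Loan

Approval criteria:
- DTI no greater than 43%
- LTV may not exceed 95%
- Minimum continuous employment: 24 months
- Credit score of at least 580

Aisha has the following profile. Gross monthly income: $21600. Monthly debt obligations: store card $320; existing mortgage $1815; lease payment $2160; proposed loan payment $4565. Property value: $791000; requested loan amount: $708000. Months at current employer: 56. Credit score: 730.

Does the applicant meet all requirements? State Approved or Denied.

Approved

Total monthly debts = (320 + 1,815 + 2,160 + 4,565) = 8,860. DTI: 8,860 ÷ 21,600 = 41%, within the 43% cap
LTV: 708,000 ÷ 791,000 = 89.5%, within 95% cap
Employment 56 ≥ 24 months
Credit score 730 ≥ 580 (meets)
All criteria satisfied.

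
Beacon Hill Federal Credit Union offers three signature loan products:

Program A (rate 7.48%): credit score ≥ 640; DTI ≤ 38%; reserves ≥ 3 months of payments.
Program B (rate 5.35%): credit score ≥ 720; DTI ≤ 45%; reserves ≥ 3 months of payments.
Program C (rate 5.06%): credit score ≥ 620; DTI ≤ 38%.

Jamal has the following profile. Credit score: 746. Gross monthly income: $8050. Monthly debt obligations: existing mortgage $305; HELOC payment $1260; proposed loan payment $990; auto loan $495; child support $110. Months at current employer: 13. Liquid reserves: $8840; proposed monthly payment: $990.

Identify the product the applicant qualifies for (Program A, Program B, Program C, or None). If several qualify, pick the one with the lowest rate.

Program B

Total debts = (305 + 1,260 + 990 + 495 + 110) = 3,160; DTI = 3,160/8,050 = 39.3%.
Reserves = 8,840/990 = 8.9 months.
Program A: score 746 ≥ 640; DTI 39.3% > 38%; reserves 8.9 ≥ 3 mo → does not qualify.
Program B: score 746 ≥ 720; DTI 39.3% ≤ 45%; reserves 8.9 ≥ 3 mo → qualifies.
Program C: score 746 ≥ 620; DTI 39.3% > 38% → does not qualify.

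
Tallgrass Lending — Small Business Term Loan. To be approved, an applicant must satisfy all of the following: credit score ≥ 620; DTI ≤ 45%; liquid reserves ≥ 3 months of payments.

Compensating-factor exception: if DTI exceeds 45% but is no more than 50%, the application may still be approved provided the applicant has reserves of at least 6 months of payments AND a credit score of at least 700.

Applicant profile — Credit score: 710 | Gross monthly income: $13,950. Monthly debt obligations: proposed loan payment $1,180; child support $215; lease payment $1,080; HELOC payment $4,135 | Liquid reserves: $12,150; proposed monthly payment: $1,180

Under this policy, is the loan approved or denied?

Credit score 710 ≥ 620 (meets base)
Total debts = (1,180 + 215 + 1,080 + 4,135) = 6,610. DTI = 6,610/13,950 = 47.4% > 45% — standard DTI limit exceeded.
Reserves = 12,150/1,180 = 10.3 months ≥ 3
DTI 47.4% is within the 45%–50% exception band; checking compensating factors.
Reserves 10.3 ≥ 6 months; credit score 710 ≥ 700.
Both override conditions satisfied; DTI exception granted.

Approved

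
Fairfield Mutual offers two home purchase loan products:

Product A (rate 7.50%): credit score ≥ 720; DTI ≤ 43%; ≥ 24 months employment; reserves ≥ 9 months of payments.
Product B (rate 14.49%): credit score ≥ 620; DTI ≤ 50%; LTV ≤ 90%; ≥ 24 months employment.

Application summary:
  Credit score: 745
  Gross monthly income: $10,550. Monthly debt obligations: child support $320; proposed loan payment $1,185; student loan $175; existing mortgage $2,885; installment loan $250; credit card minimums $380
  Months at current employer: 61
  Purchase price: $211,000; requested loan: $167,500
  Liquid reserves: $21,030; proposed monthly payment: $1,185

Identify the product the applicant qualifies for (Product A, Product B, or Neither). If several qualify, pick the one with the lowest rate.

Product B

Total debts = (320 + 1,185 + 175 + 2,885 + 250 + 380) = 5,195; DTI = 5,195/10,550 = 49.2%.
LTV = 167,500/211,000 = 79.4%.
Reserves = 21,030/1,185 = 17.7 months.
Product A: score 745 ≥ 720; DTI 49.2% > 43%; employment 61 ≥ 24 mo; reserves 17.7 ≥ 9 mo → does not qualify.
Product B: score 745 ≥ 620; DTI 49.2% ≤ 50%; LTV 79.4% ≤ 90%; employment 61 ≥ 24 mo → qualifies.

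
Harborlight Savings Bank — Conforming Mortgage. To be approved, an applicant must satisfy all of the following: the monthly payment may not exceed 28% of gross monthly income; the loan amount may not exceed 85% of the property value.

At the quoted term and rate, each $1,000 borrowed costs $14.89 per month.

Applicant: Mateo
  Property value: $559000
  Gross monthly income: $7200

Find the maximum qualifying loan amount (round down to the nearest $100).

$135,300

Payment cap: 28% × $7,200 = $2,016/month.
At $14.89 per $1,000, that supports 2,016/14.89 × 1,000 ≈ $135,392 → $135,300.
LTV cap: 85% × $559,000 = $475,150 → $475,100.
Binding constraint: payment-to-income.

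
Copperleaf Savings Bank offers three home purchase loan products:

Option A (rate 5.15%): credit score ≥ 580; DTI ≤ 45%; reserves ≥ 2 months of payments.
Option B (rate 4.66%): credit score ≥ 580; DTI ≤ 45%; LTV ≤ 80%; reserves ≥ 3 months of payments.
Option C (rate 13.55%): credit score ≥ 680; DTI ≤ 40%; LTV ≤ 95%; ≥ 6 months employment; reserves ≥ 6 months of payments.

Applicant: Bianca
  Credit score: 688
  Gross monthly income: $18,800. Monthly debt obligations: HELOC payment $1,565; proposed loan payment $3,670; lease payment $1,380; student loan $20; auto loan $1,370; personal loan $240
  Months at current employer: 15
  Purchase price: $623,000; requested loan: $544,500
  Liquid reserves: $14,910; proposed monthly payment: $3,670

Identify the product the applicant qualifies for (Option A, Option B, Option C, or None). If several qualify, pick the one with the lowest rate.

Total debts = (1,565 + 3,670 + 1,380 + 20 + 1,370 + 240) = 8,245; DTI = 8,245/18,800 = 43.9%.
LTV = 544,500/623,000 = 87.4%.
Reserves = 14,910/3,670 = 4.1 months.
Option A: score 688 ≥ 580; DTI 43.9% ≤ 45%; reserves 4.1 ≥ 2 mo → qualifies.
Option B: score 688 ≥ 580; DTI 43.9% ≤ 45%; LTV 87.4% > 80%; reserves 4.1 ≥ 3 mo → does not qualify.
Option C: score 688 ≥ 680; DTI 43.9% > 40%; LTV 87.4% ≤ 95%; employment 15 ≥ 6 mo; reserves 4.1 < 6 mo → does not qualify.

Option A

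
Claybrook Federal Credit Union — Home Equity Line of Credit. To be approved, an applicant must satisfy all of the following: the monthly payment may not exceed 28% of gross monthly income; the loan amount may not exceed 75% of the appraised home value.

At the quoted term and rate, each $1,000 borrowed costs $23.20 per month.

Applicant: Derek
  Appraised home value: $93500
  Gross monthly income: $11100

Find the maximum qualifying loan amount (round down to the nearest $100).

$70,100

Payment cap: 28% × $11,100 = $3,108/month.
At $23.20 per $1,000, that supports 3,108/23.20 × 1,000 ≈ $133,965 → $133,900.
LTV cap: 75% × $93,500 = $70,125 → $70,100.
Binding constraint: loan-to-value.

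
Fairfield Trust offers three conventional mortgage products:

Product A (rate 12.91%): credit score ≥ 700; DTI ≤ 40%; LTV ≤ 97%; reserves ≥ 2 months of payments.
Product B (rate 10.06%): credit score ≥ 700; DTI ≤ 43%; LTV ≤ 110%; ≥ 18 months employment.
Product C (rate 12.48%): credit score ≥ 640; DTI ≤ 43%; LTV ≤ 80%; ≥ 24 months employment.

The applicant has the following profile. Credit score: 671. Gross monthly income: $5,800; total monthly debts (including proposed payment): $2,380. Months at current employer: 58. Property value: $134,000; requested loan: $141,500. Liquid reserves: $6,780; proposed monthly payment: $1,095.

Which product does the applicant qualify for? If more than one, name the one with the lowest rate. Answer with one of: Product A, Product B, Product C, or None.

None

DTI = 2,380/5,800 = 41%.
LTV = 141,500/134,000 = 105.6%.
Reserves = 6,780/1,095 = 6.2 months.
Product A: score 671 < 700; DTI 41% > 40%; LTV 105.6% > 97%; reserves 6.2 ≥ 2 mo → does not qualify.
Product B: score 671 < 700; DTI 41% ≤ 43%; LTV 105.6% ≤ 110%; employment 58 ≥ 18 mo → does not qualify.
Product C: score 671 ≥ 640; DTI 41% ≤ 43%; LTV 105.6% > 80%; employment 58 ≥ 24 mo → does not qualify.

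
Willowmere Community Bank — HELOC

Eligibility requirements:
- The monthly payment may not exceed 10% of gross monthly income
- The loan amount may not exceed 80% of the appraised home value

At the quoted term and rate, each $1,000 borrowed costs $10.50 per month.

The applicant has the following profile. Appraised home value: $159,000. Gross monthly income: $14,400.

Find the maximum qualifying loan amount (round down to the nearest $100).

$127,200

Payment cap: 10% × $14,400 = $1,440/month.
At $10.50 per $1,000, that supports 1,440/10.50 × 1,000 ≈ $137,142 → $137,100.
LTV cap: 80% × $159,000 = $127,200 → $127,200.
Binding constraint: loan-to-value.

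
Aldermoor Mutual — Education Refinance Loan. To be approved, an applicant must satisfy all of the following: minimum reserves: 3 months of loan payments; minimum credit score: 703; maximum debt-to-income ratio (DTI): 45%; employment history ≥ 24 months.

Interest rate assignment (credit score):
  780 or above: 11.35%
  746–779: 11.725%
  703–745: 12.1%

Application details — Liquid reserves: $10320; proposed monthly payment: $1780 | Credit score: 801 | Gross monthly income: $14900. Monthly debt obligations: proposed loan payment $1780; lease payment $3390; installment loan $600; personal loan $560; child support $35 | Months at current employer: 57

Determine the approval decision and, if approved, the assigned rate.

Credit score 801 ≥ 703 (meets minimum)
Employment 57 ≥ 24 months
Reserves: 10,320 ÷ 1,780 = 5.8 months (meets 3-month minimum)
Total monthly debts = (1,780 + 3,390 + 600 + 560 + 35) = 6,365. DTI: 6,365 ÷ 14,900 = 42.7%, within the 45% cap
All requirements met. Score 801 falls in the 780 or above tier → 11.35%.

Approved at 11.35%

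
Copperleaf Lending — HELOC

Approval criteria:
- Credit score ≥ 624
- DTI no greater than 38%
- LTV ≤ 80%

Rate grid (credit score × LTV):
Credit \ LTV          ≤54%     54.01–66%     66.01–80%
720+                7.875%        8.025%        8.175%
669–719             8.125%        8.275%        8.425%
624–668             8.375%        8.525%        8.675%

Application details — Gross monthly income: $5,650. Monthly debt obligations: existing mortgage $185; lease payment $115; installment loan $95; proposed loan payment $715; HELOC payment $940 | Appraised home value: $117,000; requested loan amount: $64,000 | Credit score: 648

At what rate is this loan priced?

Credit score 648 ≥ 624; Total monthly debts = (185 + 115 + 95 + 715 + 940) = 2,050. DTI = 2,050/5,650 = 36.3% ≤ 38%
LTV = 64,000/117,000 = 54.7% ≤ 80%
Row: 648 falls in 624–668. Column: 54.7% falls in 54.01–66%. Rate = 8.525%.

8.525%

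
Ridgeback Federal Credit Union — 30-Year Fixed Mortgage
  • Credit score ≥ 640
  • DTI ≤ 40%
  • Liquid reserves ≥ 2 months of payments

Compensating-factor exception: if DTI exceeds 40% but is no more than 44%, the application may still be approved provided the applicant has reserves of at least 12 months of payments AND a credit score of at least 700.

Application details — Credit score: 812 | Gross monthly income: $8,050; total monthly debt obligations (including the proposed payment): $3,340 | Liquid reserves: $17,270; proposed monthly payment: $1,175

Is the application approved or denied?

Approved

Credit score 812 ≥ 640 (meets base)
DTI = 3,340/8,050 = 41.5% > 40% — standard DTI limit exceeded.
Reserves = 17,270/1,175 = 14.7 months ≥ 2
DTI 41.5% is within the 40%–44% exception band; checking compensating factors.
Reserves 14.7 ≥ 12 months; credit score 812 ≥ 700.
Both compensating conditions met → exception applies.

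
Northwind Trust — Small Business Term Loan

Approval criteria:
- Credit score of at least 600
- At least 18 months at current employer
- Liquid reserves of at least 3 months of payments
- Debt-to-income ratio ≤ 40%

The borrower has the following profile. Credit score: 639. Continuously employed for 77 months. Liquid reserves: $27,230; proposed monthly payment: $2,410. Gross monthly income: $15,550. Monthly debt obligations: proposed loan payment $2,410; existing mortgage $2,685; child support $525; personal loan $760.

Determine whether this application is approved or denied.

Denied

Credit score 639 ≥ 600 (meets)
Employment 77 ≥ 18 months
Reserves: 27,230 ÷ 2,410 = 11.3 months (meets 3-month minimum)
Total monthly debts = (2,410 + 2,685 + 525 + 760) = 6,380. DTI: 6,380 ÷ 15,550 = 41%, exceeds the 40% cap
Fails on DTI.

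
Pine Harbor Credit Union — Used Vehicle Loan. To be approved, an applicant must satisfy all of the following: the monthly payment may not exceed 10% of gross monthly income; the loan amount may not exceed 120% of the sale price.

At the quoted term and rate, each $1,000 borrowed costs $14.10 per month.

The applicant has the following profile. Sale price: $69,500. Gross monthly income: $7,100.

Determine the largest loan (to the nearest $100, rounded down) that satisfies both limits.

Payment cap: 10% × $7,100 = $710/month.
At $14.10 per $1,000, that supports 710/14.10 × 1,000 ≈ $50,354 → $50,300.
LTV cap: 120% × $69,500 = $83,400 → $83,400.
Binding constraint: payment-to-income.

$50,300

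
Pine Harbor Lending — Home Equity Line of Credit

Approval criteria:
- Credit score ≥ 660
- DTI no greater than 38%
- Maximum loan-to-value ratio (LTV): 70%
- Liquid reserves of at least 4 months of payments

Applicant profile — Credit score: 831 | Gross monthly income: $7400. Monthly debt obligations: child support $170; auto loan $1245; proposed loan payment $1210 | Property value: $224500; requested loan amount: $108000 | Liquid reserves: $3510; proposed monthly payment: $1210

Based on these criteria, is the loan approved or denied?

Denied

Credit score 831 ≥ 660 (meets)
Total monthly debts = (170 + 1,245 + 1,210) = 2,625. Debt-to-income = 2,625/7,400 = 35.5% — meets 38% limit
LTV: 108,000 ÷ 224,500 = 48.1%, within 70% cap
Liquid reserves cover 3,510/1,210 = 2.9 months — < 4 required
Fails on reserves.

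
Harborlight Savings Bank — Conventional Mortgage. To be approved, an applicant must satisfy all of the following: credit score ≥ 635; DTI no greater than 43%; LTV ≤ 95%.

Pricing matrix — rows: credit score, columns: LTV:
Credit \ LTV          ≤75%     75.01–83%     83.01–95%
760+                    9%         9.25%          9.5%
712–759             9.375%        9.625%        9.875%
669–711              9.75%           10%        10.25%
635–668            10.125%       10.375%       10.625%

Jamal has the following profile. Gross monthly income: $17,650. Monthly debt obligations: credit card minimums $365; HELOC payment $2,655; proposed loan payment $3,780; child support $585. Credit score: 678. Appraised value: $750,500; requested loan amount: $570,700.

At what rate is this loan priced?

10%

Credit score 678 ≥ 635; Total monthly debts = (365 + 2,655 + 3,780 + 585) = 7,385. DTI: 7,385 ÷ 17,650 = 41.8%, within the 43% cap
Loan-to-value = 570,700/750,500 = 76% — pass (95% max)
Credit 678 → row 669–711; LTV 76% → column 75.01–83%. Grid cell → 10%.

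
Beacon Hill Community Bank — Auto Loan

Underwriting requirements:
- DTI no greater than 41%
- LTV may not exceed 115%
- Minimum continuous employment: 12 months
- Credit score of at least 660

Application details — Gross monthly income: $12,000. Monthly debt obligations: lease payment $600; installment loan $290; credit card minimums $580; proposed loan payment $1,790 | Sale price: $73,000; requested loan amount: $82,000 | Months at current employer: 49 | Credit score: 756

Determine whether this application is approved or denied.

Approved

Total monthly debts = (600 + 290 + 580 + 1,790) = 3,260. DTI = 3,260/12,000 = 27.2% ≤ 41%
LTV = 82,000/73,000 = 112.3% ≤ 115%
Employment 49 ≥ 12 months
Credit score 756 ≥ 660 (meets)
All criteria satisfied.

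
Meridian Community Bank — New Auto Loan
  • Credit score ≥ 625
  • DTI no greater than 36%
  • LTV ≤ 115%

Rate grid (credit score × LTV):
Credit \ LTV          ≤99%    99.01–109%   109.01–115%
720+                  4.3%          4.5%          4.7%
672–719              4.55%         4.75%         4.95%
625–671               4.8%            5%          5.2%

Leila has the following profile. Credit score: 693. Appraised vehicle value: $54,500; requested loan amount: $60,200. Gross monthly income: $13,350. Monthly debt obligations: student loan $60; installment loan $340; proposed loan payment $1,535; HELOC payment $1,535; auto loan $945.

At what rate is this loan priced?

Credit score 693 ≥ 625; Total monthly debts = (60 + 340 + 1,535 + 1,535 + 945) = 4,415. DTI = 4,415/13,350 = 33.1% ≤ 36%
LTV = 60,200/54,500 = 110.5% ≤ 115%
Credit 693 → row 672–719; LTV 110.5% → column 109.01–115%. Grid cell → 4.95%.

4.95%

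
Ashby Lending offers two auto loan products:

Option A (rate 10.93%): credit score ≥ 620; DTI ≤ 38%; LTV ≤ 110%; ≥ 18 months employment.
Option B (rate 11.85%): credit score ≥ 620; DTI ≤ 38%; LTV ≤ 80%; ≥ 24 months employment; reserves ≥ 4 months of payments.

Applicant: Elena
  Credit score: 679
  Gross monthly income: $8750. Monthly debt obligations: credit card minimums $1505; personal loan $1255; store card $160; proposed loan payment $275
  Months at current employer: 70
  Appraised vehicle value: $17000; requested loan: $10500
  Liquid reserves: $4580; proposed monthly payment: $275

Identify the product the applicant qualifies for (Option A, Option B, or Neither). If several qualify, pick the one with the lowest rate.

Total debts = (1,505 + 1,255 + 160 + 275) = 3,195; DTI = 3,195/8,750 = 36.5%.
LTV = 10,500/17,000 = 61.8%.
Reserves = 4,580/275 = 16.7 months.
Option A: score 679 ≥ 620; DTI 36.5% ≤ 38%; LTV 61.8% ≤ 110%; employment 70 ≥ 18 mo → qualifies.
Option B: score 679 ≥ 620; DTI 36.5% ≤ 38%; LTV 61.8% ≤ 80%; employment 70 ≥ 24 mo; reserves 16.7 ≥ 4 mo → qualifies.
Qualifying: Option A, Option B. Lowest rate is 10.93% → Option A.

Option A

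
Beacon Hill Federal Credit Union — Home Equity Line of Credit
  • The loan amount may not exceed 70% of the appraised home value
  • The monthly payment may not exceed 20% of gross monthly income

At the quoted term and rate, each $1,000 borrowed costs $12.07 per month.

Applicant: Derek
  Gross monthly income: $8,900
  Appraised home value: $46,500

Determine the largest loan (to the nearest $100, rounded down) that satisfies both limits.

$32,500

Payment cap: 20% × $8,900 = $1,780/month.
At $12.07 per $1,000, that supports 1,780/12.07 × 1,000 ≈ $147,473 → $147,400.
LTV cap: 70% × $46,500 = $32,550 → $32,500.
Binding constraint: loan-to-value.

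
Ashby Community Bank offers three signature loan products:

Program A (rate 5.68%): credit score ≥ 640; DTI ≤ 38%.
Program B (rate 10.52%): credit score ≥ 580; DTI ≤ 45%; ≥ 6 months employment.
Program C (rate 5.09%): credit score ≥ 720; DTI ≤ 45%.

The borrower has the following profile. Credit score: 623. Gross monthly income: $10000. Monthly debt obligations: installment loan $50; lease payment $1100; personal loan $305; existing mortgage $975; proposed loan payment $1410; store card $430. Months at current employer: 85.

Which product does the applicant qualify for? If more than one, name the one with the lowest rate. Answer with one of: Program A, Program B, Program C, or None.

Total debts = (50 + 1,100 + 305 + 975 + 1,410 + 430) = 4,270; DTI = 4,270/10,000 = 42.7%.
Program A: score 623 < 640; DTI 42.7% > 38% → does not qualify.
Program B: score 623 ≥ 580; DTI 42.7% ≤ 45%; employment 85 ≥ 6 mo → qualifies.
Program C: score 623 < 720; DTI 42.7% ≤ 45% → does not qualify.

Program B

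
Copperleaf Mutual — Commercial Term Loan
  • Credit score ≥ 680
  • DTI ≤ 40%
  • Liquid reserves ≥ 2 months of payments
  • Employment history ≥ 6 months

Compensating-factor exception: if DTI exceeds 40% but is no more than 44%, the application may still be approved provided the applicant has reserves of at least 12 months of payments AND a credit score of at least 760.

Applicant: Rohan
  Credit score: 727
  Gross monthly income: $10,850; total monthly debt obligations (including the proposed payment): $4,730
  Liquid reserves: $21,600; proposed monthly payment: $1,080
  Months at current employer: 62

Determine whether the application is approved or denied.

Denied

Credit score 727 ≥ 680 (meets base)
DTI: 4,730 ÷ 10,850 = 43.6%, over the 40% base limit.
Reserves: 21,600 ÷ 1,080 = 20.0 months (meets 2-month minimum)
Employment 62 ≥ 6 months
DTI 43.6% is within the 40%–44% exception band; checking compensating factors.
Override check — reserves: 20.0 mo (ok); score: 727 (below 760).
Compensating-factor requirement not fully met.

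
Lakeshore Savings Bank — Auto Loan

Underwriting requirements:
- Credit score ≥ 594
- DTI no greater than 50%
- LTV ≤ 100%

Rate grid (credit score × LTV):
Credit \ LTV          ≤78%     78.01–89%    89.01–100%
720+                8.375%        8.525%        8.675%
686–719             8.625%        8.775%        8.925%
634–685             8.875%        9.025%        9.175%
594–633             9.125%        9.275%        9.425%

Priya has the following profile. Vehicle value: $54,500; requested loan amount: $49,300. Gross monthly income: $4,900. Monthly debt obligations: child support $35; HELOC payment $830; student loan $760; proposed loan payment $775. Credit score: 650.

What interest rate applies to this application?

Credit score 650 ≥ 594; Total monthly debts = (35 + 830 + 760 + 775) = 2,400. DTI: 2,400 ÷ 4,900 = 49%, within the 50% cap
LTV = 49,300/54,500 = 90.5% ≤ 100%
Credit 650 → row 634–685; LTV 90.5% → column 89.01–100%. Grid cell → 9.175%.

9.175%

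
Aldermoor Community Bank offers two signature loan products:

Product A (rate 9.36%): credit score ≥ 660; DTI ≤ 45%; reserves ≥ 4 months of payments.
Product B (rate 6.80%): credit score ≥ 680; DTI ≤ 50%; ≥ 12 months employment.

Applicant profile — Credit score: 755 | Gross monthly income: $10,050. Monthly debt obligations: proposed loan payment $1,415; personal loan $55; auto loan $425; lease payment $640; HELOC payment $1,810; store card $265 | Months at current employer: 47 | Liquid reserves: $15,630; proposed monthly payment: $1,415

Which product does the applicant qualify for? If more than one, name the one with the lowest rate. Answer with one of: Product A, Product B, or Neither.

Total debts = (1,415 + 55 + 425 + 640 + 1,810 + 265) = 4,610; DTI = 4,610/10,050 = 45.9%.
Reserves = 15,630/1,415 = 11.0 months.
Product A: score 755 ≥ 660; DTI 45.9% > 45%; reserves 11.0 ≥ 4 mo → does not qualify.
Product B: score 755 ≥ 680; DTI 45.9% ≤ 50%; employment 47 ≥ 12 mo → qualifies.

Product B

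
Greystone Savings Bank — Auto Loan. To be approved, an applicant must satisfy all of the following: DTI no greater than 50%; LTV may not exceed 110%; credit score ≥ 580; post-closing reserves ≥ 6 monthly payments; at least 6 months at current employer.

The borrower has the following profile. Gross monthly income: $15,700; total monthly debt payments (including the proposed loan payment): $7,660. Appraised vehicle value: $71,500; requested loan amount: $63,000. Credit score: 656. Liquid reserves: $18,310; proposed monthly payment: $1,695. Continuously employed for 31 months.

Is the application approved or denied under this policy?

Approved

DTI: 7,660 ÷ 15,700 = 48.8%, within the 50% cap
LTV: 63,000 ÷ 71,500 = 88.1%, within 110% cap
Credit score 656 ≥ 580 (meets)
Reserves: 18,310 ÷ 1,695 = 10.8 months (meets 6-month minimum)
Employment 31 ≥ 6 months
All criteria satisfied.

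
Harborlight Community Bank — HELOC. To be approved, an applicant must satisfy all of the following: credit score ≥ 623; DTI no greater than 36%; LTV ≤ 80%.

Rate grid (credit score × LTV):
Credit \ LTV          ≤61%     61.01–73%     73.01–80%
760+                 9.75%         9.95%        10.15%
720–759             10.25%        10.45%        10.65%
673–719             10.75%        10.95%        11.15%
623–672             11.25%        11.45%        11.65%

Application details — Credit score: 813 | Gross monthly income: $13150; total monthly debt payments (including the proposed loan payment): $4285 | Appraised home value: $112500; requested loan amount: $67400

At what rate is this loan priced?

Credit score 813 ≥ 623; Debt-to-income = 4,285/13,150 = 32.6% — meets 36% limit
Loan-to-value = 67,400/112,500 = 59.9% — pass (80% max)
Score 813 is in the 760+ band; LTV 59.9% is in the ≤61% band → 9.75%.

9.75%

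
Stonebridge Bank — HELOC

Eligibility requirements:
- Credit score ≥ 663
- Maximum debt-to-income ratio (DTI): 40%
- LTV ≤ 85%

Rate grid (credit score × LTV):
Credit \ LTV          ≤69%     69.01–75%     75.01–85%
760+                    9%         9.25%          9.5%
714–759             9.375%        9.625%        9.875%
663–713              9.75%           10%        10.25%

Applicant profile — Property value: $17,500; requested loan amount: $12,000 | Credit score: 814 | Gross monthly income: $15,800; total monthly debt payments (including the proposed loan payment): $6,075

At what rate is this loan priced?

Credit score 814 ≥ 663; DTI: 6,075 ÷ 15,800 = 38.4%, within the 40% cap
Loan-to-value = 12,000/17,500 = 68.6% — pass (85% max)
Score 814 is in the 760+ band; LTV 68.6% is in the ≤69% band → 9%.

9%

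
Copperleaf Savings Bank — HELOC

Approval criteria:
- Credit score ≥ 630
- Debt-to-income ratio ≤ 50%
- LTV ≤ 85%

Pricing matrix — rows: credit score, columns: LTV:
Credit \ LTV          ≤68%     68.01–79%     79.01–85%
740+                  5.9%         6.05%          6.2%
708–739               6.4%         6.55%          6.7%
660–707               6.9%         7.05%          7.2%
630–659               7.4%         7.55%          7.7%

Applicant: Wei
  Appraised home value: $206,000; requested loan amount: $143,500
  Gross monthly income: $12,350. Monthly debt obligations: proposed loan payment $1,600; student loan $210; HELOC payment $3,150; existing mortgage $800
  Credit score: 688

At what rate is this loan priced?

Credit score 688 ≥ 630; Total monthly debts = (1,600 + 210 + 3,150 + 800) = 5,760. DTI: 5,760 ÷ 12,350 = 46.6%, within the 50% cap
Loan-to-value = 143,500/206,000 = 69.7% — pass (85% max)
Credit 688 → row 660–707; LTV 69.7% → column 68.01–79%. Grid cell → 7.05%.

7.05%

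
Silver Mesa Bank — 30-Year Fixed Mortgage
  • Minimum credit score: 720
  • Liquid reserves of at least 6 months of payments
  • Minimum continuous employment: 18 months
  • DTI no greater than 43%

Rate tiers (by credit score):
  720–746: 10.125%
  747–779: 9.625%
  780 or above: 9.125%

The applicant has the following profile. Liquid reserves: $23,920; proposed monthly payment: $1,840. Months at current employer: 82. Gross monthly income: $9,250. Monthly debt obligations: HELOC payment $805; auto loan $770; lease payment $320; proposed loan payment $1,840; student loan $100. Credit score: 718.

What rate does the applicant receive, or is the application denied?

Credit score 718 < 720 (below minimum)
Employment 82 ≥ 18 months
Liquid reserves cover 23,920/1,840 = 13.0 months — ≥ 6 required
Total monthly debts = (805 + 770 + 320 + 1,840 + 100) = 3,835. DTI: 3,835 ÷ 9,250 = 41.5%, within the 43% cap
Not all requirements met → denied.

Denied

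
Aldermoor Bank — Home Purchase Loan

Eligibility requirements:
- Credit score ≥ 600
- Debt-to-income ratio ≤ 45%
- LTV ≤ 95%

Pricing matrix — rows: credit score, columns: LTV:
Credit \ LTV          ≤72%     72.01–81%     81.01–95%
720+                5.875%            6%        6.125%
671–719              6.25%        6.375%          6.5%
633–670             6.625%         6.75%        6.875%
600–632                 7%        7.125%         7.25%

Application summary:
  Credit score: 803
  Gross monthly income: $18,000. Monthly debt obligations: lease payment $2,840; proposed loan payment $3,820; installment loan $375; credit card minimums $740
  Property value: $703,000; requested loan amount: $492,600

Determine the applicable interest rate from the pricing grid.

Credit score 803 ≥ 600; Total monthly debts = (2,840 + 3,820 + 375 + 740) = 7,775. DTI = 7,775/18,000 = 43.2% ≤ 45%
Loan-to-value = 492,600/703,000 = 70.1% — pass (95% max)
Score 803 is in the 720+ band; LTV 70.1% is in the ≤72% band → 5.875%.

5.875%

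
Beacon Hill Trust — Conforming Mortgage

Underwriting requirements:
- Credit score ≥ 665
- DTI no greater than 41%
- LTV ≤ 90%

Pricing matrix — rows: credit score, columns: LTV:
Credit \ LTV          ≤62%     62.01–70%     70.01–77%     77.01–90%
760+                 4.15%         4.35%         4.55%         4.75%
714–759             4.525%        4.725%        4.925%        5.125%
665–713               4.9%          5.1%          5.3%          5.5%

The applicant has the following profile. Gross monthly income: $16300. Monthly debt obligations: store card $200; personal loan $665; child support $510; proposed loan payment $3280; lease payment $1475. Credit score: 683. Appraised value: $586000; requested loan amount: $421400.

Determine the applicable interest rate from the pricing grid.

5.3%

Credit score 683 ≥ 665; Total monthly debts = (200 + 665 + 510 + 3,280 + 1,475) = 6,130. DTI: 6,130 ÷ 16,300 = 37.6%, within the 41% cap
Loan-to-value = 421,400/586,000 = 71.9% — pass (90% max)
Credit 683 → row 665–713; LTV 71.9% → column 70.01–77%. Grid cell → 5.3%.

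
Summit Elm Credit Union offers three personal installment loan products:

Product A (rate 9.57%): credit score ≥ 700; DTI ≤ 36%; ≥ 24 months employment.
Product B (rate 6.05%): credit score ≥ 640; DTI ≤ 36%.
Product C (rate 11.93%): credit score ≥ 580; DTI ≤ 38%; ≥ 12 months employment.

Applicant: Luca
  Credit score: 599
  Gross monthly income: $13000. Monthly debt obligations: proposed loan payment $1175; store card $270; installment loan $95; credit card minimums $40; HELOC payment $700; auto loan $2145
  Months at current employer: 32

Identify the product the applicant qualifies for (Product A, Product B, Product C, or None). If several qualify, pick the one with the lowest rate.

Total debts = (1,175 + 270 + 95 + 40 + 700 + 2,145) = 4,425; DTI = 4,425/13,000 = 34%.
Product A: score 599 < 700; DTI 34% ≤ 36%; employment 32 ≥ 24 mo → does not qualify.
Product B: score 599 < 640; DTI 34% ≤ 36% → does not qualify.
Product C: score 599 ≥ 580; DTI 34% ≤ 38%; employment 32 ≥ 12 mo → qualifies.

Product C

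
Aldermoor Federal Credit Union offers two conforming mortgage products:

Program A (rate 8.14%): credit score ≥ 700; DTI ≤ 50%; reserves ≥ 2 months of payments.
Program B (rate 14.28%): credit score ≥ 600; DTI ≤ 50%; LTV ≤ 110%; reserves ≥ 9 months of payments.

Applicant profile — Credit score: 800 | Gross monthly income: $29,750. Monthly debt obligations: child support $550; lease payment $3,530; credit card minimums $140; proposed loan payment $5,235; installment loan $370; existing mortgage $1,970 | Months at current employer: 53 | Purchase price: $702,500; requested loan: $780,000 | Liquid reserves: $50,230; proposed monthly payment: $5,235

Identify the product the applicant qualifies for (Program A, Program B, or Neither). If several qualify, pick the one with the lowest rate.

Total debts = (550 + 3,530 + 140 + 5,235 + 370 + 1,970) = 11,795; DTI = 11,795/29,750 = 39.6%.
LTV = 780,000/702,500 = 111%.
Reserves = 50,230/5,235 = 9.6 months.
Program A: score 800 ≥ 700; DTI 39.6% ≤ 50%; reserves 9.6 ≥ 2 mo → qualifies.
Program B: score 800 ≥ 600; DTI 39.6% ≤ 50%; LTV 111% > 110%; reserves 9.6 ≥ 9 mo → does not qualify.

Program A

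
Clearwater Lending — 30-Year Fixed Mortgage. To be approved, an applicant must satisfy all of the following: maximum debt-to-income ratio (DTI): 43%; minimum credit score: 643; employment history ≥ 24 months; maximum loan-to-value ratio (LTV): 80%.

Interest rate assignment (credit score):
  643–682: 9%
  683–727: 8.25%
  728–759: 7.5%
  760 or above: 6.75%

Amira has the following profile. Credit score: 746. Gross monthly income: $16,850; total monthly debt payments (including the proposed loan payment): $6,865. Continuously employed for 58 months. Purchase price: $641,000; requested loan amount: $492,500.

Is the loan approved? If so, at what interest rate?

Approved at 7.5%

Credit score 746 ≥ 643 (meets minimum)
Debt-to-income = 6,865/16,850 = 40.7% — meets 43% limit
LTV: 492,500 ÷ 641,000 = 76.8%, within 80% cap
Employment 58 ≥ 24 months
All requirements met. Score 746 falls in the 728–759 tier → 7.5%.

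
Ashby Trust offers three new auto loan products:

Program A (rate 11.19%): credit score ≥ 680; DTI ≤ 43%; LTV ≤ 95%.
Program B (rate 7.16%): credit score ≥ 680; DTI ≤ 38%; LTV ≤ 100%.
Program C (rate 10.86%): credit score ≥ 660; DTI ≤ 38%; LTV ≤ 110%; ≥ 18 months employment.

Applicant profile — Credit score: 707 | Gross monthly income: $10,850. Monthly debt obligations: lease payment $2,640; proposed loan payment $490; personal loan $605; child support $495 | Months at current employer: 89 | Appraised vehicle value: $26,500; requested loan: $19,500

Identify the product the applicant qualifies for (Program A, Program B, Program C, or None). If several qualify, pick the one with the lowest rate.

Program A

Total debts = (2,640 + 490 + 605 + 495) = 4,230; DTI = 4,230/10,850 = 39%.
LTV = 19,500/26,500 = 73.6%.
Program A: score 707 ≥ 680; DTI 39% ≤ 43%; LTV 73.6% ≤ 95% → qualifies.
Program B: score 707 ≥ 680; DTI 39% > 38%; LTV 73.6% ≤ 100% → does not qualify.
Program C: score 707 ≥ 660; DTI 39% > 38%; LTV 73.6% ≤ 110%; employment 89 ≥ 18 mo → does not qualify.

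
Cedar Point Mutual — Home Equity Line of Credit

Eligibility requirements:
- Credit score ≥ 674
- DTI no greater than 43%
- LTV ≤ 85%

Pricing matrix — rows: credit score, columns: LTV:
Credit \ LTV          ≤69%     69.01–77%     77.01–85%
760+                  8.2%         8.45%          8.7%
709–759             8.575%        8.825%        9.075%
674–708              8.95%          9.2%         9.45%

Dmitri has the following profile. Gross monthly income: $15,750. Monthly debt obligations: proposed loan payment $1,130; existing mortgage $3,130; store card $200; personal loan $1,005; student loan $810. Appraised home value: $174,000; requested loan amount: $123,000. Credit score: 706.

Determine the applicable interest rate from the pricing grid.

Credit score 706 ≥ 674; Total monthly debts = (1,130 + 3,130 + 200 + 1,005 + 810) = 6,275. DTI = 6,275/15,750 = 39.8% ≤ 43%
LTV = 123,000/174,000 = 70.7% ≤ 85%
Credit 706 → row 674–708; LTV 70.7% → column 69.01–77%. Grid cell → 9.2%.

9.2%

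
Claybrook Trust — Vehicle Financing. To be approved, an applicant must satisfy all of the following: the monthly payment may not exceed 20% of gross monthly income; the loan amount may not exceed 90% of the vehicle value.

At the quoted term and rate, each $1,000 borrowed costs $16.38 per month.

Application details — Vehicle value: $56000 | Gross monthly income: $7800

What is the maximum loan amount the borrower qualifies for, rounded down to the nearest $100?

$50,400

Payment cap: 20% × $7,800 = $1,560/month.
At $16.38 per $1,000, that supports 1,560/16.38 × 1,000 ≈ $95,238 → $95,200.
LTV cap: 90% × $56,000 = $50,400 → $50,400.
Binding constraint: loan-to-value.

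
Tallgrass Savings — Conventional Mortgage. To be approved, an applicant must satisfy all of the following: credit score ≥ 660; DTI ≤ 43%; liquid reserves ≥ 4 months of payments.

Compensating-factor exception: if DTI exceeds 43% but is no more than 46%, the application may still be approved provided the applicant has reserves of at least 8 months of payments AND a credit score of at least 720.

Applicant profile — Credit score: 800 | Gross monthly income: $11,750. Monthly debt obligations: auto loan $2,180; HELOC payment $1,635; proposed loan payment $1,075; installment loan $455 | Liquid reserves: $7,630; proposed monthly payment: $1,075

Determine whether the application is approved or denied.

Denied

Credit score 800 ≥ 660 (meets base)
Total debts = (2,180 + 1,635 + 1,075 + 455) = 5,345. DTI = 5,345/11,750 = 45.5% > 43% — standard DTI limit exceeded.
Liquid reserves cover 7,630/1,075 = 7.1 months — ≥ 4 required
45.5% falls in the override range (43%–46%), so the compensating-factor test applies.
Reserves 7.1 < 8 months; credit score 800 ≥ 720.
Override conditions not both satisfied; exception does not apply.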